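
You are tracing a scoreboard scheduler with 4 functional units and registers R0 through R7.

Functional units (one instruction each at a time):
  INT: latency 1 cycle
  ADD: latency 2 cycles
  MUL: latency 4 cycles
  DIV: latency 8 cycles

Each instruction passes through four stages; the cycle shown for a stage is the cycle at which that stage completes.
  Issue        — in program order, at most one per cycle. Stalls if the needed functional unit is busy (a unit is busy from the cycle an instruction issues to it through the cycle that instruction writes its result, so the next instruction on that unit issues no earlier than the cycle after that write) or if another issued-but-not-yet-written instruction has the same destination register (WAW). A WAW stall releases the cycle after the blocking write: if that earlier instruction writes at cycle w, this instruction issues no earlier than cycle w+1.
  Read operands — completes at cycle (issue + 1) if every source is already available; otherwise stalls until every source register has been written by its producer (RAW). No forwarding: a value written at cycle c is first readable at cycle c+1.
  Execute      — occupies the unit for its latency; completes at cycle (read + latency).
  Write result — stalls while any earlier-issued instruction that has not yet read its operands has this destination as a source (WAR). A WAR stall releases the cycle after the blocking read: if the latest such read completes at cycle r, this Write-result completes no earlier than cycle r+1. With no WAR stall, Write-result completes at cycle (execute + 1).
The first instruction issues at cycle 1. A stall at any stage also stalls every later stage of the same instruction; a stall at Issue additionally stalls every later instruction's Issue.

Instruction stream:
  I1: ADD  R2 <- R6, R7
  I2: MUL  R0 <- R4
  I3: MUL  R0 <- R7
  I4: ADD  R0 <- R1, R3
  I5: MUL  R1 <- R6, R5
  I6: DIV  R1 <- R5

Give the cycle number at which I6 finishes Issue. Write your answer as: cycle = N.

cycle = 24

c1: I1 issues→ADD
c2: I1 reads, I2 issues→MUL
c3: I2 reads
c4: I1 exec-done
c5: I1 writes R2
c7: I2 exec-done
c8: I2 writes R0
c9: I3 issues→MUL
c10: I3 reads
c14: I3 exec-done
c15: I3 writes R0
c16: I4 issues→ADD
c17: I4 reads, I5 issues→MUL
c18: I5 reads
c19: I4 exec-done
c20: I4 writes R0
c22: I5 exec-done
c23: I5 writes R1
c24: I6 issues→DIV
c25: I6 reads
c33: I6 exec-done
c34: I6 writes R1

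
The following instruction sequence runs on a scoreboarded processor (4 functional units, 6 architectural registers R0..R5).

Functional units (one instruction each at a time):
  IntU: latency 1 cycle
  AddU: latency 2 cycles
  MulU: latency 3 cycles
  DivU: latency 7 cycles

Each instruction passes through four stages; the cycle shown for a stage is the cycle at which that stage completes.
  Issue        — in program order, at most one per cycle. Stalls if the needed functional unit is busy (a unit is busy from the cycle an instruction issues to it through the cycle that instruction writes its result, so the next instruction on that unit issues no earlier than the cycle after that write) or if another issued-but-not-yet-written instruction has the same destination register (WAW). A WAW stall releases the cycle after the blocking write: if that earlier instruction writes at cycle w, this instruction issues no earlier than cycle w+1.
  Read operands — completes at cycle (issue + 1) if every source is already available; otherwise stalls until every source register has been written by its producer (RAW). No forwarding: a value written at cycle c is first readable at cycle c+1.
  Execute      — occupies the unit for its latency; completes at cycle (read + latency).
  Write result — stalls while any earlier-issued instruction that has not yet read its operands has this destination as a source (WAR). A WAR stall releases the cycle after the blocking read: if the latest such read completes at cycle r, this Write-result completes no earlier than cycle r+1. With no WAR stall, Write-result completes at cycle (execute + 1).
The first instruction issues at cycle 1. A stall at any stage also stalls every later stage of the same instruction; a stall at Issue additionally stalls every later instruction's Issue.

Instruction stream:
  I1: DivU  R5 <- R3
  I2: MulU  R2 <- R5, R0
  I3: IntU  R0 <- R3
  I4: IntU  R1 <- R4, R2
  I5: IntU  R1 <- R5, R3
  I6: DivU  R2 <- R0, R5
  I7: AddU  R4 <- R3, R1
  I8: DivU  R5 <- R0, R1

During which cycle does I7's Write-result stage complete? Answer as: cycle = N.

cycle = 26

t=1  I1→DivU
t=2  I1 RO, I2→MulU
t=3  I3→IntU
t=4  I3 RO
t=5  I3 EX
t=9  I1 EX
t=10  I1 WR R5
t=11  I2 RO
t=12  I3 WR R0
t=13  I4→IntU
t=14  I2 EX
t=15  I2 WR R2
t=16  I4 RO
t=17  I4 EX
t=18  I4 WR R1
t=19  I5→IntU
t=20  I5 RO, I6→DivU
t=21  I5 EX, I6 RO, I7→AddU
t=22  I5 WR R1
t=23  I7 RO
t=25  I7 EX
t=26  I7 WR R4
t=28  I6 EX
t=29  I6 WR R2
t=30  I8→DivU
t=31  I8 RO
t=38  I8 EX
t=39  I8 WR R5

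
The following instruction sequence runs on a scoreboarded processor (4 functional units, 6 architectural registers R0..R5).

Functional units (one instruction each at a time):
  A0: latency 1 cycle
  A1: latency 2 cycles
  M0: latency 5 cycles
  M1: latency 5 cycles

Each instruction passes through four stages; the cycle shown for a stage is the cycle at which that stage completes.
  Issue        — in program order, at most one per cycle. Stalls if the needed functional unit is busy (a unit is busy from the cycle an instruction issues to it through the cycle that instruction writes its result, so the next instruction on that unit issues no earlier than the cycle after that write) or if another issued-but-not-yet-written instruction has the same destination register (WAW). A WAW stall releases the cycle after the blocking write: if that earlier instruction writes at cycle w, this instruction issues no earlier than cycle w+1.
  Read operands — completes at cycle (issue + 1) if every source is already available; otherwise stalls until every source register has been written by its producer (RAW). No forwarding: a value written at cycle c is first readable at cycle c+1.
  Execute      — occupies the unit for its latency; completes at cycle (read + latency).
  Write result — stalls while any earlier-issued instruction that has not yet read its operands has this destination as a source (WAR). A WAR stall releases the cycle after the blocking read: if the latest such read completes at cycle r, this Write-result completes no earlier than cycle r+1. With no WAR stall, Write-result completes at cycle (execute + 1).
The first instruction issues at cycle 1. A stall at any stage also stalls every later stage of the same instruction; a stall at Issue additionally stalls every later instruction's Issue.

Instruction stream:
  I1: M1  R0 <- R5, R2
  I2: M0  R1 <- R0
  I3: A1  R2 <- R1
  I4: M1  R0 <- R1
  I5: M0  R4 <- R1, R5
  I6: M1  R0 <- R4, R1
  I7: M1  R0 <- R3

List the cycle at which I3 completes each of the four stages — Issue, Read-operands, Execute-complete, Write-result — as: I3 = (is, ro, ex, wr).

I3 = (3, 16, 18, 19)

[I1] 1/2/7/8
[I2] 2/9/14/15  (RAW R0: wait I1 write@8)
[I3] 3/16/18/19  (RAW R1: wait I2 write@15)
[I4] 9/16/21/22  (struct: M1 busy until I1 writes@8; RAW R1: wait I2 write@15)
[I5] 16/17/22/23  (struct: M0 busy until I2 writes@15)
[I6] 23/24/29/30  (struct: M1 busy until I4 writes@22)
[I7] 31/32/37/38  (struct: M1 busy until I6 writes@30)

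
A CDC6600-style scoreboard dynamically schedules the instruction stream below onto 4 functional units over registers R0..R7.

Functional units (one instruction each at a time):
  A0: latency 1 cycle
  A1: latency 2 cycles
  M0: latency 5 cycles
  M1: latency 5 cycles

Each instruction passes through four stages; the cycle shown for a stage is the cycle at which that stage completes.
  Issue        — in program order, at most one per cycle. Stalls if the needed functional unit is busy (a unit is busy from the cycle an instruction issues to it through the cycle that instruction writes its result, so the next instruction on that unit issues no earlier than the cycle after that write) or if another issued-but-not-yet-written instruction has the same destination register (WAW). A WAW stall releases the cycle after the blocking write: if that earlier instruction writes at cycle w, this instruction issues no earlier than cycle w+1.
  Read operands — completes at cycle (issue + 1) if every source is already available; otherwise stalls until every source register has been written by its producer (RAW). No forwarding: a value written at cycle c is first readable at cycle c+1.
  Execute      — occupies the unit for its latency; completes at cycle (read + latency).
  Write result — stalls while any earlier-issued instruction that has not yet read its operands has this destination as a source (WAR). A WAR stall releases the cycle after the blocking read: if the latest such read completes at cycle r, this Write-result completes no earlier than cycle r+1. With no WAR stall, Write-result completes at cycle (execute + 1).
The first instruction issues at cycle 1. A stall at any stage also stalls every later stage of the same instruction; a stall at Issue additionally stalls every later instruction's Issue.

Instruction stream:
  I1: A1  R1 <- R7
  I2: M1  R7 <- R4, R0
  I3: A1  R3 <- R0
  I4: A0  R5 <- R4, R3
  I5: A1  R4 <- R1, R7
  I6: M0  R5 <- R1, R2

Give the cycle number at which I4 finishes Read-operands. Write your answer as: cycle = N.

cycle = 11

I1 -> (1, 2, 4, 5)
I2 -> (2, 3, 8, 9)
I3 -> (6, 7, 9, 10)  // struct: A1 busy until I1 writes@5
I4 -> (7, 11, 12, 13)  // RAW R3: wait I3 write@10
I5 -> (11, 12, 14, 15)  // struct: A1 busy until I3 writes@10
I6 -> (14, 15, 20, 21)  // WAW R5: wait I4 write@13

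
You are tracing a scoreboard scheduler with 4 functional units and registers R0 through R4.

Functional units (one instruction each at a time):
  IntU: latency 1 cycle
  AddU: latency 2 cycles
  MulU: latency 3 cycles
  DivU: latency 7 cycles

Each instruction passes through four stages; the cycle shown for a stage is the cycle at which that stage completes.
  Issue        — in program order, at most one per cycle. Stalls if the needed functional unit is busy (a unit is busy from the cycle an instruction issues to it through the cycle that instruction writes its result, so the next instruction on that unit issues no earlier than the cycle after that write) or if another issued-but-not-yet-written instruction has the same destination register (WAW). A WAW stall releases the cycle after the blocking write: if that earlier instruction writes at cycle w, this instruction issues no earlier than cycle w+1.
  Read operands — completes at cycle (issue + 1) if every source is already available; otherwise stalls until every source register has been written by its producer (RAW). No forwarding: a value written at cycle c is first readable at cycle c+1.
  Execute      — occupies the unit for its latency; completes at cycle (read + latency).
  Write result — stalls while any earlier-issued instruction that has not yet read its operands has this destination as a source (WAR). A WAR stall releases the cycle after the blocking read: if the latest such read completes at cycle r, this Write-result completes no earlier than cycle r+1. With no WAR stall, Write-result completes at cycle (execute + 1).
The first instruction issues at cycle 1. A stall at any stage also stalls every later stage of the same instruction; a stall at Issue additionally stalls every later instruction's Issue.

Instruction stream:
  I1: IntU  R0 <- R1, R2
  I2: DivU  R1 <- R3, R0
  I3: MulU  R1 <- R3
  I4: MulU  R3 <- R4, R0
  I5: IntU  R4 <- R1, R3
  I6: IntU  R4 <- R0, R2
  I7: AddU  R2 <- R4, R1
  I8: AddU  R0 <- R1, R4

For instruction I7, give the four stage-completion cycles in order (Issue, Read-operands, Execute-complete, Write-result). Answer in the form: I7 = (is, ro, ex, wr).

I7 = (30, 33, 35, 36)

[I1] 1/2/3/4
[I2] 2/5/12/13  (RAW R0: wait I1 write@4)
[I3] 14/15/18/19  (WAW R1: wait I2 write@13)
[I4] 20/21/24/25  (struct: MulU busy until I3 writes@19)
[I5] 21/26/27/28  (RAW R3: wait I4 write@25)
[I6] 29/30/31/32  (struct: IntU busy until I5 writes@28)
[I7] 30/33/35/36  (RAW R4: wait I6 write@32)
[I8] 37/38/40/41  (struct: AddU busy until I7 writes@36)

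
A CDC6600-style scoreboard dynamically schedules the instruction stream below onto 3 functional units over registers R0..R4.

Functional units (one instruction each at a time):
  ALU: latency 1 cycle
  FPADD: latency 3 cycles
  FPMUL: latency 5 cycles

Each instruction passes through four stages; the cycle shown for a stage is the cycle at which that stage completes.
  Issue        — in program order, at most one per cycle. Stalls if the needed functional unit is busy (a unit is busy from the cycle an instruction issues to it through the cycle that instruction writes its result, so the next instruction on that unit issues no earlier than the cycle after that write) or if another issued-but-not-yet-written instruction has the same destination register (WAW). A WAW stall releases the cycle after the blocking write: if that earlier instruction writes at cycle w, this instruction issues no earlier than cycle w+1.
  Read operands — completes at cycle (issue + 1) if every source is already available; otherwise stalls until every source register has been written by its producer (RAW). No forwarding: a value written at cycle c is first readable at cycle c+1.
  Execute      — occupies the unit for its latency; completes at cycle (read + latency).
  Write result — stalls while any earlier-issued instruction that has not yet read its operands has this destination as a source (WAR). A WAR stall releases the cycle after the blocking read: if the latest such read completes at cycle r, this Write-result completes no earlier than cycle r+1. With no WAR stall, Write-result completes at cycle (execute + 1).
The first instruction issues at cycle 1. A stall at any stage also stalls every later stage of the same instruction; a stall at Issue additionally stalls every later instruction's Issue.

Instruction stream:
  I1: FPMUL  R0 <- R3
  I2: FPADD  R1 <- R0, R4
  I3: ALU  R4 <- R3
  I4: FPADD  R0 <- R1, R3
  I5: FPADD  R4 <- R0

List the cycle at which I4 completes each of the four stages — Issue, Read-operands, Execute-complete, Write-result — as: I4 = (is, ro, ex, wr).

[1] I1 dispatched to FPMUL
[2] I1 operands ready · I2 dispatched to FPADD
[3] I3 dispatched to ALU
[4] I3 operands ready
[5] I3 complete
[7] I1 complete
[8] R0←I1
[9] I2 operands ready
[10] R4←I3
[12] I2 complete
[13] R1←I2
[14] I4 dispatched to FPADD
[15] I4 operands ready
[18] I4 complete
[19] R0←I4
[20] I5 dispatched to FPADD
[21] I5 operands ready
[24] I5 complete
[25] R4←I5

I4 = (14, 15, 18, 19)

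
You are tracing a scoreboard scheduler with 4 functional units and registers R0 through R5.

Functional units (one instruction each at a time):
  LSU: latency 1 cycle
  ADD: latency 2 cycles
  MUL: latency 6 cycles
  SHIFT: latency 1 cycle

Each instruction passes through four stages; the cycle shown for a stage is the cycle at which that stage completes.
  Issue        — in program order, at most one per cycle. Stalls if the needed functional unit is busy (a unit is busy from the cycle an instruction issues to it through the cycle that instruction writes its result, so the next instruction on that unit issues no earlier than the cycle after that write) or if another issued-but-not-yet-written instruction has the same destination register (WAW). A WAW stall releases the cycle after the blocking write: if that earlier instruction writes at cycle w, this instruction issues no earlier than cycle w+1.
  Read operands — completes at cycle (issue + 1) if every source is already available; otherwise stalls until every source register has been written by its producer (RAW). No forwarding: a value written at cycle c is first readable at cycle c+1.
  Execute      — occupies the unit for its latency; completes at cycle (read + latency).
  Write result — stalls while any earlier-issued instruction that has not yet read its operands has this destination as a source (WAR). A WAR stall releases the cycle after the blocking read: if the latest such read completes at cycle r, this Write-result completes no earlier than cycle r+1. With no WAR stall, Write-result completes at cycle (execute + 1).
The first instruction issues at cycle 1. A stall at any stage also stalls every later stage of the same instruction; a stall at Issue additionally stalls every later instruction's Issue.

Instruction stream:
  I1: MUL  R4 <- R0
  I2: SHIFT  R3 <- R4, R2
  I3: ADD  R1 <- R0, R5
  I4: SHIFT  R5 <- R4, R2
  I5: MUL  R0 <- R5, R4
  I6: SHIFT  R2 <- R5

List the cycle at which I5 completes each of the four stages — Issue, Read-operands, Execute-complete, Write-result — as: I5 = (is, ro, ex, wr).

t=1  I1→MUL
t=2  I1 RO; I2→SHIFT
t=3  I3→ADD
t=4  I3 RO
t=6  I3 EX
t=7  I3 WR R1
t=8  I1 EX
t=9  I1 WR R4
t=10  I2 RO
t=11  I2 EX
t=12  I2 WR R3
t=13  I4→SHIFT
t=14  I4 RO; I5→MUL
t=15  I4 EX
t=16  I4 WR R5
t=17  I5 RO; I6→SHIFT
t=18  I6 RO
t=19  I6 EX
t=20  I6 WR R2
t=23  I5 EX
t=24  I5 WR R0

I5 = (14, 17, 23, 24)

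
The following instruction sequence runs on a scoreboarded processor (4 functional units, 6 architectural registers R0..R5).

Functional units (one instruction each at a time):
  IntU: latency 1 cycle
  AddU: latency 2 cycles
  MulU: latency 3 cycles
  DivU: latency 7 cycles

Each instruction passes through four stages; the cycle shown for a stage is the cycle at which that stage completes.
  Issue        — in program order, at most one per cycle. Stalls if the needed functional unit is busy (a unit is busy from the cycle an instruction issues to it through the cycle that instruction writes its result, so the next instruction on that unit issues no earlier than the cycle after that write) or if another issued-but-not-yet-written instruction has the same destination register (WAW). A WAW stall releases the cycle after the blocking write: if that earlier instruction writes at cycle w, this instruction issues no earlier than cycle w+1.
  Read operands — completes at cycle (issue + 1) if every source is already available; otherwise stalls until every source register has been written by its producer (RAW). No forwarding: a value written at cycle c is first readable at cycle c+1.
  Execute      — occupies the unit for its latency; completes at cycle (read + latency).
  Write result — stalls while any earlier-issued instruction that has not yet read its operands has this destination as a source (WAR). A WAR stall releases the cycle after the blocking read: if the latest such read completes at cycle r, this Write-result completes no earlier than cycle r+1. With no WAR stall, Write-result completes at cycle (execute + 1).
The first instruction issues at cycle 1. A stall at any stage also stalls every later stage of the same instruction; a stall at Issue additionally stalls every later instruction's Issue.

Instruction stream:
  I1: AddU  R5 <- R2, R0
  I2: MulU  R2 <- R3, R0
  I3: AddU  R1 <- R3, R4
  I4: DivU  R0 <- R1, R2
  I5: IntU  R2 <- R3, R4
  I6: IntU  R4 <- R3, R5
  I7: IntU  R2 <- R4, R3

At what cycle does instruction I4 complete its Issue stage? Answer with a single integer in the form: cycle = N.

cycle = 7

[I1] 1/2/4/5
[I2] 2/3/6/7
[I3] 6/7/9/10  (struct: AddU busy until I1 writes@5)
[I4] 7/11/18/19  (RAW R1: wait I3 write@10)
[I5] 8/9/10/12  (WAR R2: wait I4 read@11)
[I6] 13/14/15/16  (struct: IntU busy until I5 writes@12)
[I7] 17/18/19/20  (struct: IntU busy until I6 writes@16)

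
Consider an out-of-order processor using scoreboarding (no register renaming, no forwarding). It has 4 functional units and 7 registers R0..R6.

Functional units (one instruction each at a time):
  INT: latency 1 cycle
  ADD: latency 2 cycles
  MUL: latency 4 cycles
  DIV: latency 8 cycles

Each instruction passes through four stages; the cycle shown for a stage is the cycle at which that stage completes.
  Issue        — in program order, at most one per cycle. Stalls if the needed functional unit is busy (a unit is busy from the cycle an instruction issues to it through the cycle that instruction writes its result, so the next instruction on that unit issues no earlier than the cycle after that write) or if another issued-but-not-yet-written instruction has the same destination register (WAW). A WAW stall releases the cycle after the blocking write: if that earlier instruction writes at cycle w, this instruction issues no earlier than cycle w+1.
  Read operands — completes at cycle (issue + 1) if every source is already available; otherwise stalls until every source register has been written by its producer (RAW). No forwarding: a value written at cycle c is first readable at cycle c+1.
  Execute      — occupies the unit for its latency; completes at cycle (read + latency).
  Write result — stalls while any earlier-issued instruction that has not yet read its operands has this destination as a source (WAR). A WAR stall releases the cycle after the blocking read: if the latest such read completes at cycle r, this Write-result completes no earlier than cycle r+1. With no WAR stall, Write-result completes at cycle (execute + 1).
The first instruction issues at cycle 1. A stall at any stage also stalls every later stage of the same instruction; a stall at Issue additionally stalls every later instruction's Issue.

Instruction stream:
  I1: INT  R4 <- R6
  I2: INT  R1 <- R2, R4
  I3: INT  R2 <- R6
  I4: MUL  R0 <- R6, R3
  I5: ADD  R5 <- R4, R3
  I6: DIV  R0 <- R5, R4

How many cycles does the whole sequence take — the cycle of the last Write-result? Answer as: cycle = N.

cycle = 27

I1 -> (1, 2, 3, 4)
I2 -> (5, 6, 7, 8)  // struct: INT busy until I1 writes@4
I3 -> (9, 10, 11, 12)  // struct: INT busy until I2 writes@8
I4 -> (10, 11, 15, 16)
I5 -> (11, 12, 14, 15)
I6 -> (17, 18, 26, 27)  // WAW R0: wait I4 write@16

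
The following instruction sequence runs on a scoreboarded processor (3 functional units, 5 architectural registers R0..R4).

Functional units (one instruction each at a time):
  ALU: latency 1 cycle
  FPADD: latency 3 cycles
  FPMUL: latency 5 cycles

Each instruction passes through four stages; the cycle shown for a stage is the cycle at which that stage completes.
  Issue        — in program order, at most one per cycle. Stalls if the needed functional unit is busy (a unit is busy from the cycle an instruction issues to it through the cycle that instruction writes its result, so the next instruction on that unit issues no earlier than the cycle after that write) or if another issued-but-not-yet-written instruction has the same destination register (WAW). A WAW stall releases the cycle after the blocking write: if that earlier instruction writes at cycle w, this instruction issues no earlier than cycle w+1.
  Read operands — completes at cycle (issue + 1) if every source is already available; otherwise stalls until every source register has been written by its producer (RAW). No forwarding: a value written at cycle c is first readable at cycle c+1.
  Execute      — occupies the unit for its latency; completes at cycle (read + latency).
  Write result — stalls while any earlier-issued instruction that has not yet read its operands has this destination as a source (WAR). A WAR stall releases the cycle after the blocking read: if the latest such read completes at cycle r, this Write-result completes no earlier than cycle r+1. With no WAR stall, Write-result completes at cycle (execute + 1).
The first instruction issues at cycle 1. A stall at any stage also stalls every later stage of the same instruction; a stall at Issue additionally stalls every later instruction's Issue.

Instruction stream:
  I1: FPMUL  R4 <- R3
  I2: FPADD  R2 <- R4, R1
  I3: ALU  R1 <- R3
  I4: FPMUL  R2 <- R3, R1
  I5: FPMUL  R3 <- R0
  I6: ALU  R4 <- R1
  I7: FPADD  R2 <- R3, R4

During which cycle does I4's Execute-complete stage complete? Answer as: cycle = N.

1) issue 1, read 2, done 7, write 8
2) issue 2, read 9, done 12, write 13  <RAW R4: wait I1 write@8>
3) issue 3, read 4, done 5, write 10  <WAR R1: wait I2 read@9>
4) issue 14, read 15, done 20, write 21  <WAW R2: wait I2 write@13>
5) issue 22, read 23, done 28, write 29  <struct: FPMUL busy until I4 writes@21>
6) issue 23, read 24, done 25, write 26
7) issue 24, read 30, done 33, write 34  <RAW R3: wait I5 write@29>

cycle = 20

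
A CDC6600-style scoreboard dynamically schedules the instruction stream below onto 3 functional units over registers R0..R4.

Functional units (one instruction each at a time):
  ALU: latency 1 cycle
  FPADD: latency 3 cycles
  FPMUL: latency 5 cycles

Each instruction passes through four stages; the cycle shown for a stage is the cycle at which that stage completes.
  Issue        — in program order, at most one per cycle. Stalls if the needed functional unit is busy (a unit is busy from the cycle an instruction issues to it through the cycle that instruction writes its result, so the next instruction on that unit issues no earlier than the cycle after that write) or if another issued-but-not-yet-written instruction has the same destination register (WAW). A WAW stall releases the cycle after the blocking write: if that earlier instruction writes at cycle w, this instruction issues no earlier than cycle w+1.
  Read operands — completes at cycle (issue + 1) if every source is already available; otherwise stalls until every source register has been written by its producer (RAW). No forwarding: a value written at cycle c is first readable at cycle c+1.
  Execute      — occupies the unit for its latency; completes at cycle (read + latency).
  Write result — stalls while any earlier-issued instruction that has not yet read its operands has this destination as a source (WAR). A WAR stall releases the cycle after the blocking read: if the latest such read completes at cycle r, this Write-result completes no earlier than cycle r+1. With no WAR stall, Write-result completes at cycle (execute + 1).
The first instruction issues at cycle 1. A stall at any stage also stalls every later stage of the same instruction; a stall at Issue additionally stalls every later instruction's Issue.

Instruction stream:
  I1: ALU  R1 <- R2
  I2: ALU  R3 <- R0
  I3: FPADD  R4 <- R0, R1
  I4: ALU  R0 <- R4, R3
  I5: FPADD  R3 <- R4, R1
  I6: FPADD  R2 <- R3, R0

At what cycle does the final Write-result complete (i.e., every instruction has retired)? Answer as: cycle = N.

cycle = 23

cycle 1: I1→ALU
cycle 2: I1 RO
cycle 3: I1 EX
cycle 4: I1 WR R1
cycle 5: I2→ALU
cycle 6: I2 RO · I3→FPADD
cycle 7: I2 EX · I3 RO
cycle 8: I2 WR R3
cycle 9: I4→ALU
cycle 10: I3 EX
cycle 11: I3 WR R4
cycle 12: I4 RO · I5→FPADD
cycle 13: I4 EX · I5 RO
cycle 14: I4 WR R0
cycle 16: I5 EX
cycle 17: I5 WR R3
cycle 18: I6→FPADD
cycle 19: I6 RO
cycle 22: I6 EX
cycle 23: I6 WR R2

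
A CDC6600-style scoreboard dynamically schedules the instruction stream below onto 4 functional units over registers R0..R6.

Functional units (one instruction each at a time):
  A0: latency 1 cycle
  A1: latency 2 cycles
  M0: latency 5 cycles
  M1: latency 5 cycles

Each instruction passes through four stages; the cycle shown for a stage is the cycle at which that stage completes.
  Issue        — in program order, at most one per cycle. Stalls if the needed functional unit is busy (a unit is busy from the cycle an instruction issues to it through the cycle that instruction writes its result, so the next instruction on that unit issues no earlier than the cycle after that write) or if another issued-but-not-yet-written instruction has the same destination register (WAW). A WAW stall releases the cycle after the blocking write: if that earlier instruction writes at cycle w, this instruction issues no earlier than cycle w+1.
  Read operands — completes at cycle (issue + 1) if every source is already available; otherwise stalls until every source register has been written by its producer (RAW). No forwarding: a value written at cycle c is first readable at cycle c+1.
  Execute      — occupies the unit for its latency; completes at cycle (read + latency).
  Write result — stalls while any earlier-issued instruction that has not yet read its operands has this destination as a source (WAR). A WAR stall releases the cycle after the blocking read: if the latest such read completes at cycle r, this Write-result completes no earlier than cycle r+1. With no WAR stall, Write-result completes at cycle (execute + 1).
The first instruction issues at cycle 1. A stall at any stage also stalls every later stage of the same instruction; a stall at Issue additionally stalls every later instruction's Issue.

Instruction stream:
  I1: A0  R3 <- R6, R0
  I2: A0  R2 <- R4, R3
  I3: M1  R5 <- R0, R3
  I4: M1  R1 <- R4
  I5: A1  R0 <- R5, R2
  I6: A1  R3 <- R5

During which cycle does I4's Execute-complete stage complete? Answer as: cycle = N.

cycle = 20

cycle 1: I1→A0
cycle 2: I1 RO
cycle 3: I1 EX
cycle 4: I1 WR R3
cycle 5: I2→A0
cycle 6: I2 RO | I3→M1
cycle 7: I2 EX | I3 RO
cycle 8: I2 WR R2
cycle 12: I3 EX
cycle 13: I3 WR R5
cycle 14: I4→M1
cycle 15: I4 RO | I5→A1
cycle 16: I5 RO
cycle 18: I5 EX
cycle 19: I5 WR R0
cycle 20: I4 EX | I6→A1
cycle 21: I4 WR R1 | I6 RO
cycle 23: I6 EX
cycle 24: I6 WR R3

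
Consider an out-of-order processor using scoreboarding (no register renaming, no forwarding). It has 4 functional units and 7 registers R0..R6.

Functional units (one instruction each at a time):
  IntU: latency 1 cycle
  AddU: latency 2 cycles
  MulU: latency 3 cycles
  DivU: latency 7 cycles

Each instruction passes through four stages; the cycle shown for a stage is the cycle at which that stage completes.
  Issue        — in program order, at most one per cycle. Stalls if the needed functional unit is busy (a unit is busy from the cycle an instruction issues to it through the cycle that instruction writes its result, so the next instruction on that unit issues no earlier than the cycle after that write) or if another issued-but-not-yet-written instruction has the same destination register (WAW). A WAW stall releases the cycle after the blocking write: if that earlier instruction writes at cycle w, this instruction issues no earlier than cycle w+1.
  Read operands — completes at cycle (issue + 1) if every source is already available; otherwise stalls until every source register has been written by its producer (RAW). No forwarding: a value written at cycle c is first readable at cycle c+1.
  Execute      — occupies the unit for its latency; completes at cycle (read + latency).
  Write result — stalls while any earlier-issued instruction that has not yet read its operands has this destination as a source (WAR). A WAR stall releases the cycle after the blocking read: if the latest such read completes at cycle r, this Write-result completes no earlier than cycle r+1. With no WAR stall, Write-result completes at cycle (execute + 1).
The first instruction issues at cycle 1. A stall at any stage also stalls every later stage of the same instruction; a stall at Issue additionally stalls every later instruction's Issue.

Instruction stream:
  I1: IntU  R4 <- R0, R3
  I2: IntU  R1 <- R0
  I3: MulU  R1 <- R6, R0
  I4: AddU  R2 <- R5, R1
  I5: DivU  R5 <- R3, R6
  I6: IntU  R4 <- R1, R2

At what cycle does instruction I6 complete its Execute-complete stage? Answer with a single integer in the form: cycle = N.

cycle = 20

t=1  I1 dispatched to IntU
t=2  I1 operands ready
t=3  I1 complete
t=4  R4←I1
t=5  I2 dispatched to IntU
t=6  I2 operands ready
t=7  I2 complete
t=8  R1←I2
t=9  I3 dispatched to MulU
t=10  I3 operands ready, I4 dispatched to AddU
t=11  I5 dispatched to DivU
t=12  I5 operands ready, I6 dispatched to IntU
t=13  I3 complete
t=14  R1←I3
t=15  I4 operands ready
t=17  I4 complete
t=18  R2←I4
t=19  I5 complete, I6 operands ready
t=20  R5←I5, I6 complete
t=21  R4←I6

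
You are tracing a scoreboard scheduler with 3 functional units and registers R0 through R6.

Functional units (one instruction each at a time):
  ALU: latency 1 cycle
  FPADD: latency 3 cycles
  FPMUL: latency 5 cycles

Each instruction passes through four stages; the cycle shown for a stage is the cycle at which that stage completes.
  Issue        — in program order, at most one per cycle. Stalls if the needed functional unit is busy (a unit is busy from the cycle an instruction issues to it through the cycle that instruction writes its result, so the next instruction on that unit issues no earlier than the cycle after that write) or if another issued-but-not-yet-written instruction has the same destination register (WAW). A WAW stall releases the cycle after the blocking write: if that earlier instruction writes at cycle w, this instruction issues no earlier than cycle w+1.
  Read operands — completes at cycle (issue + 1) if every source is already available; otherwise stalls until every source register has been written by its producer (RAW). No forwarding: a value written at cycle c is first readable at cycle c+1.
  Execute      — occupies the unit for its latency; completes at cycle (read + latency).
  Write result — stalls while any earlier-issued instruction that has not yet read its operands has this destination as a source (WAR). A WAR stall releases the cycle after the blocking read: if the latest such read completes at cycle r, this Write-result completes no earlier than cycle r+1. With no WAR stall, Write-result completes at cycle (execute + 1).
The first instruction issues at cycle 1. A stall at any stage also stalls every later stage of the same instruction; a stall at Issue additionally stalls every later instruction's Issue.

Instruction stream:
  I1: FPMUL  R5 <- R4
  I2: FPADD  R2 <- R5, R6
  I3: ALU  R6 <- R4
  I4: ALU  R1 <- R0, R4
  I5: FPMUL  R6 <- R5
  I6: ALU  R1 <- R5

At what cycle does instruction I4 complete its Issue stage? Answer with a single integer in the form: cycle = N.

cycle = 11

I1 -> (1, 2, 7, 8)
I2 -> (2, 9, 12, 13)  // RAW R5: wait I1 write@8
I3 -> (3, 4, 5, 10)  // WAR R6: wait I2 read@9
I4 -> (11, 12, 13, 14)  // struct: ALU busy until I3 writes@10
I5 -> (12, 13, 18, 19)
I6 -> (15, 16, 17, 18)  // struct: ALU busy until I4 writes@14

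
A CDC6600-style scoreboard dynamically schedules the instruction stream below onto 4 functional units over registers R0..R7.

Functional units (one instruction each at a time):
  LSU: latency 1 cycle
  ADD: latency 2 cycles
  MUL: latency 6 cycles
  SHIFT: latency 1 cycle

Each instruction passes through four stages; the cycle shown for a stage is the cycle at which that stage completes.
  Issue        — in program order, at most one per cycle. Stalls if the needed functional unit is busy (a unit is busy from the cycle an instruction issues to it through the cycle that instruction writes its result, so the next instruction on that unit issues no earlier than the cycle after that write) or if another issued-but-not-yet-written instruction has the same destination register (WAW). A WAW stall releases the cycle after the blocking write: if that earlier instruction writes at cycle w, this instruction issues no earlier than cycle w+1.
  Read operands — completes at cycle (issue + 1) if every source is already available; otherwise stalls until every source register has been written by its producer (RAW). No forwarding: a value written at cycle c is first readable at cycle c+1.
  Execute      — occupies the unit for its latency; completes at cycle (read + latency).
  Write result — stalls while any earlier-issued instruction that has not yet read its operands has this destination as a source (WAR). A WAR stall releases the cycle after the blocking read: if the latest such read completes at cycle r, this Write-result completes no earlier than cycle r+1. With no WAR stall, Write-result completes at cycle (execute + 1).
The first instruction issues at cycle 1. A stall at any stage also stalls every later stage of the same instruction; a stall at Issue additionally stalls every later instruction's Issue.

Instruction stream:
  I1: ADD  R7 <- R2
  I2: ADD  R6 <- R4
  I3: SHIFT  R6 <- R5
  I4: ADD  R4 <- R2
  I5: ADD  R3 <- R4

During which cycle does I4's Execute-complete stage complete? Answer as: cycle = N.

I1 -> (1, 2, 4, 5)
I2 -> (6, 7, 9, 10)  // struct: ADD busy until I1 writes@5
I3 -> (11, 12, 13, 14)  // WAW R6: wait I2 write@10
I4 -> (12, 13, 15, 16)
I5 -> (17, 18, 20, 21)  // struct: ADD busy until I4 writes@16

cycle = 15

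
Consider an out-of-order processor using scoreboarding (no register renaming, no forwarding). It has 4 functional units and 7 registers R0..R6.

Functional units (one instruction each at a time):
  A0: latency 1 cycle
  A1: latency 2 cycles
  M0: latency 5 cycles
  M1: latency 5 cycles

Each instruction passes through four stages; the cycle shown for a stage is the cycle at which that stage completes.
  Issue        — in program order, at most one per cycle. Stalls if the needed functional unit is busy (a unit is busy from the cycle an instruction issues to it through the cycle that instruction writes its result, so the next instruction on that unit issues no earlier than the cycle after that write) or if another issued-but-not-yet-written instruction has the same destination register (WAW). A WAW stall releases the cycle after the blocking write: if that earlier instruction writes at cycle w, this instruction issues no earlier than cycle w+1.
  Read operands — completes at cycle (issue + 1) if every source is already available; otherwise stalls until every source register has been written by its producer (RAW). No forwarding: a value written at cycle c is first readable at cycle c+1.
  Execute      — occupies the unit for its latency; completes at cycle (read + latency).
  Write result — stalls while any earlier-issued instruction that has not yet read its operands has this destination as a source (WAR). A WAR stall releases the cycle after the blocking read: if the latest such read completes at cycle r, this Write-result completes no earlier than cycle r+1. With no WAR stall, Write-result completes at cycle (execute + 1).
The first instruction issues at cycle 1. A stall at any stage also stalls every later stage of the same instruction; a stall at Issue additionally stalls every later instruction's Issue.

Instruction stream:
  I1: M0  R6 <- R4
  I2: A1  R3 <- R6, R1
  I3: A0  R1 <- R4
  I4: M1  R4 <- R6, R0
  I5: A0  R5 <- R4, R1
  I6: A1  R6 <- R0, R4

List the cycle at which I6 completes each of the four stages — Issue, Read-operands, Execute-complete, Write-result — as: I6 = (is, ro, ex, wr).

I1: IS=1 RO=2 EX=7 WR=8
I2: IS=2 RO=9 EX=11 WR=12  [RAW R6: wait I1 write@8]
I3: IS=3 RO=4 EX=5 WR=10  [WAR R1: wait I2 read@9]
I4: IS=4 RO=9 EX=14 WR=15  [RAW R6: wait I1 write@8]
I5: IS=11 RO=16 EX=17 WR=18  [struct: A0 busy until I3 writes@10; RAW R4: wait I4 write@15]
I6: IS=13 RO=16 EX=18 WR=19  [struct: A1 busy until I2 writes@12; RAW R4: wait I4 write@15]

I6 = (13, 16, 18, 19)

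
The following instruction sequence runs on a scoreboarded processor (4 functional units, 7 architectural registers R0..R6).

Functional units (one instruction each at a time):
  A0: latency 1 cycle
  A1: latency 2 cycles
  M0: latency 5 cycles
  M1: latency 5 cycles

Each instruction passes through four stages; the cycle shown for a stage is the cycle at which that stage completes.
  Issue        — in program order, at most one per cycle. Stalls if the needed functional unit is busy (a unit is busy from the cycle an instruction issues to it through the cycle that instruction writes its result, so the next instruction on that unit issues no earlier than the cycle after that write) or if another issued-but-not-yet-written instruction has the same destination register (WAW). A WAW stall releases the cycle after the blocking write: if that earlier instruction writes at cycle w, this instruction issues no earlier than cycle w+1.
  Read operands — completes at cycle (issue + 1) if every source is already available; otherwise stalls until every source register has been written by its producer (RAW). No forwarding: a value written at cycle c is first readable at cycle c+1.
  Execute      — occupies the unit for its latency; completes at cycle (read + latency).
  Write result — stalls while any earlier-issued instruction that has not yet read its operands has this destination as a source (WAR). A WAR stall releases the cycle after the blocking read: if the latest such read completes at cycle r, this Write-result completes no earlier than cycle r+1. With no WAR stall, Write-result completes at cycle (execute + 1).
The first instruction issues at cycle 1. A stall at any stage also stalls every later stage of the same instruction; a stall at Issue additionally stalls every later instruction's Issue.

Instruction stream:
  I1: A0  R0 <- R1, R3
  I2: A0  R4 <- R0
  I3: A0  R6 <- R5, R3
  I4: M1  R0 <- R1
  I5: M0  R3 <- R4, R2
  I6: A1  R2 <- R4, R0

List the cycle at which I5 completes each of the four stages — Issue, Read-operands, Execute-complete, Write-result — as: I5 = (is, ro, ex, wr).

I1  is:1  ro:2  ex:3  wr:4
I2  is:5  ro:6  ex:7  wr:8  — struct: A0 busy until I1 writes@4
I3  is:9  ro:10  ex:11  wr:12  — struct: A0 busy until I2 writes@8
I4  is:10  ro:11  ex:16  wr:17
I5  is:11  ro:12  ex:17  wr:18
I6  is:12  ro:18  ex:20  wr:21  — RAW R0: wait I4 write@17

I5 = (11, 12, 17, 18)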